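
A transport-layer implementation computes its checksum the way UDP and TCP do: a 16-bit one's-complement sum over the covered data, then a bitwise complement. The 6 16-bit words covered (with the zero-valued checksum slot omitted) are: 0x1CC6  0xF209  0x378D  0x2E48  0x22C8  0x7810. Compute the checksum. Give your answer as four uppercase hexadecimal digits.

One's-complement addition (fold any carry out of bit 15 back into bit 0):
  0x1CC6 + 0xF209 = 0x10ECF → wrap carry → 0x0ED0
  0x0ED0 + 0x378D = 0x0465D
  0x465D + 0x2E48 = 0x074A5
  0x74A5 + 0x22C8 = 0x0976D
  0x976D + 0x7810 = 0x10F7D → wrap carry → 0x0F7E
One's-complement sum = 0x0F7E.
Checksum = ~0x0F7E & 0xFFFF = 0xF081.

F081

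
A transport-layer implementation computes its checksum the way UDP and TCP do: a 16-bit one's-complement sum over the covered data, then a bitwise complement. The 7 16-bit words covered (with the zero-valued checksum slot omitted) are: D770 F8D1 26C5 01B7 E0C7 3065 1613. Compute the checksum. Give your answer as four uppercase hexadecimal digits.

E000

One's-complement addition (fold any carry out of bit 15 back into bit 0):
  0xD770 + 0xF8D1 = 0x1D041 → wrap carry → 0xD042
  0xD042 + 0x26C5 = 0x0F707
  0xF707 + 0x01B7 = 0x0F8BE
  0xF8BE + 0xE0C7 = 0x1D985 → wrap carry → 0xD986
  0xD986 + 0x3065 = 0x109EB → wrap carry → 0x09EC
  0x09EC + 0x1613 = 0x01FFF
One's-complement sum = 0x1FFF.
Checksum = ~0x1FFF & 0xFFFF = 0xE000.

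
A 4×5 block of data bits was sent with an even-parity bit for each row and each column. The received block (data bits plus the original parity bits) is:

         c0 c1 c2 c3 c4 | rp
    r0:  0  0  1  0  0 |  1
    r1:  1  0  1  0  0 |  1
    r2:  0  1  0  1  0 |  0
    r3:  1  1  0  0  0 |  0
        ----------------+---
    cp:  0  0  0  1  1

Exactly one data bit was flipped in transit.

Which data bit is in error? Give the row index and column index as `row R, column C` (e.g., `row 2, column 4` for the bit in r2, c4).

Recompute each row's even parity and compare to rp:
  r0: data parity 1, sent rp 1 → ok
  r1: data parity 0, sent rp 1 → mismatch
  r2: data parity 0, sent rp 0 → ok
  r3: data parity 0, sent rp 0 → ok
Recompute each column's even parity and compare to cp:
  c0: data parity 0, sent cp 0 → ok
  c1: data parity 0, sent cp 0 → ok
  c2: data parity 0, sent cp 0 → ok
  c3: data parity 1, sent cp 1 → ok
  c4: data parity 0, sent cp 1 → mismatch
Exactly one row (r1) and one column (c4) fail → the flipped bit is at their intersection.

row 1, column 4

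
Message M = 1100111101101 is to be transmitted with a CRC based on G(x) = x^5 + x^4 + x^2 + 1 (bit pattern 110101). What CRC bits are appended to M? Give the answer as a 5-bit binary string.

Append 5 zeros: 110011110110100000. Divide by 110101 (XOR where the leading bit is 1):
  pos 0: 110011 XOR 110101 = 000110
  pos 3: 110110 XOR 110101 = 000011
  pos 7: 111101 XOR 110101 = 001000
  pos 9: 100000 XOR 110101 = 010101
  pos 10: 101010 XOR 110101 = 011111
  pos 11: 111110 XOR 110101 = 001011
Remainder (last 5 bits) = 10110. This is the CRC / FCS.

10110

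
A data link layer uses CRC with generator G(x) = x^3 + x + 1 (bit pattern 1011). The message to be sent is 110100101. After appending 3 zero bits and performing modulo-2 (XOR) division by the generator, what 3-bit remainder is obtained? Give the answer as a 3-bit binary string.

Append 3 zeros: 110100101000. Divide by 1011 (XOR where the leading bit is 1):
  pos 0: 1101 XOR 1011 = 0110
  pos 1: 1100 XOR 1011 = 0111
  pos 2: 1110 XOR 1011 = 0101
  pos 3: 1011 XOR 1011 = 0000
  pos 8: 1000 XOR 1011 = 0011
Remainder (last 3 bits) = 011. This is the CRC / FCS.

011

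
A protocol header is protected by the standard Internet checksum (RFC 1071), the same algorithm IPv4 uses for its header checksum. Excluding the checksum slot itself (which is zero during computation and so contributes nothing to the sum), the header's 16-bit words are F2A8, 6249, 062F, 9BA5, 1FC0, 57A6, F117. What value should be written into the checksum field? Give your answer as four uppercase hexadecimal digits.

One's-complement addition (fold any carry out of bit 15 back into bit 0):
  0xF2A8 + 0x6249 = 0x154F1 → wrap carry → 0x54F2
  0x54F2 + 0x062F = 0x05B21
  0x5B21 + 0x9BA5 = 0x0F6C6
  0xF6C6 + 0x1FC0 = 0x11686 → wrap carry → 0x1687
  0x1687 + 0x57A6 = 0x06E2D
  0x6E2D + 0xF117 = 0x15F44 → wrap carry → 0x5F45
One's-complement sum = 0x5F45.
Checksum = ~0x5F45 & 0xFFFF = 0xA0BA.

A0BA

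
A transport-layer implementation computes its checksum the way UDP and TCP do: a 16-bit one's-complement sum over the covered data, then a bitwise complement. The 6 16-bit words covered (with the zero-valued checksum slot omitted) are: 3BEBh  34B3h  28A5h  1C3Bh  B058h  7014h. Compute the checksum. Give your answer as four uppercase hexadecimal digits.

2A14

One's-complement addition (fold any carry out of bit 15 back into bit 0):
  0x3BEB + 0x34B3 = 0x0709E
  0x709E + 0x28A5 = 0x09943
  0x9943 + 0x1C3B = 0x0B57E
  0xB57E + 0xB058 = 0x165D6 → wrap carry → 0x65D7
  0x65D7 + 0x7014 = 0x0D5EB
One's-complement sum = 0xD5EB.
Checksum = ~0xD5EB & 0xFFFF = 0x2A14.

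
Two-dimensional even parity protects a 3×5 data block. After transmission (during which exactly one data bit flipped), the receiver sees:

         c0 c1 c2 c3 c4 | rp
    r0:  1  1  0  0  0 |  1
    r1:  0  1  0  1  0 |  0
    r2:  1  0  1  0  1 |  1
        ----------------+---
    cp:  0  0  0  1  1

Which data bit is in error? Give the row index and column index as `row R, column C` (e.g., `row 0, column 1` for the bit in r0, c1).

row 0, column 2

Recompute each row's even parity and compare to rp:
  r0: data parity 0, sent rp 1 → mismatch
  r1: data parity 0, sent rp 0 → ok
  r2: data parity 1, sent rp 1 → ok
Recompute each column's even parity and compare to cp:
  c0: data parity 0, sent cp 0 → ok
  c1: data parity 0, sent cp 0 → ok
  c2: data parity 1, sent cp 0 → mismatch
  c3: data parity 1, sent cp 1 → ok
  c4: data parity 1, sent cp 1 → ok
Exactly one row (r0) and one column (c2) fail → the flipped bit is at their intersection.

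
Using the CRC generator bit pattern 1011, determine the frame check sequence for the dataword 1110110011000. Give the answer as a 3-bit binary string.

Append 3 zeros: 1110110011000000. Divide by 1011 (XOR where the leading bit is 1):
  pos 0: 1110 XOR 1011 = 0101
  pos 1: 1011 XOR 1011 = 0000
  pos 5: 1001 XOR 1011 = 0010
  pos 7: 1010 XOR 1011 = 0001
  pos 10: 1000 XOR 1011 = 0011
  pos 12: 1100 XOR 1011 = 0111
Remainder (last 3 bits) = 111. This is the CRC / FCS.

111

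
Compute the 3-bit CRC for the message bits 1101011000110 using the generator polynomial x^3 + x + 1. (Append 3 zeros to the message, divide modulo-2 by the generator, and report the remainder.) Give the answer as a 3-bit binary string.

Append 3 zeros: 1101011000110000. Divide by 1011 (XOR where the leading bit is 1):
  pos 0: 1101 XOR 1011 = 0110
  pos 1: 1100 XOR 1011 = 0111
  pos 2: 1111 XOR 1011 = 0100
  pos 3: 1001 XOR 1011 = 0010
  pos 5: 1000 XOR 1011 = 0011
  pos 7: 1101 XOR 1011 = 0110
  pos 8: 1101 XOR 1011 = 0110
  pos 9: 1100 XOR 1011 = 0111
  pos 10: 1110 XOR 1011 = 0101
  pos 11: 1010 XOR 1011 = 0001
Remainder (last 3 bits) = 010. This is the CRC / FCS.

010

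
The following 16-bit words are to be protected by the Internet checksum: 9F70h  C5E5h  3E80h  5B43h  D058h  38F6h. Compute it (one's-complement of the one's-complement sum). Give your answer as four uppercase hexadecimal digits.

F796

One's-complement addition (fold any carry out of bit 15 back into bit 0):
  0x9F70 + 0xC5E5 = 0x16555 → wrap carry → 0x6556
  0x6556 + 0x3E80 = 0x0A3D6
  0xA3D6 + 0x5B43 = 0x0FF19
  0xFF19 + 0xD058 = 0x1CF71 → wrap carry → 0xCF72
  0xCF72 + 0x38F6 = 0x10868 → wrap carry → 0x0869
One's-complement sum = 0x0869.
Checksum = ~0x0869 & 0xFFFF = 0xF796.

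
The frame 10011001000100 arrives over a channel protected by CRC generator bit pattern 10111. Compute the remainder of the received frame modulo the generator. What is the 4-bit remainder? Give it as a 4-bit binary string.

1000

Modulo-2 division of 10011001000100 by 10111:
  pos 0: 10011 XOR 10111 = 00100
  pos 2: 10000 XOR 10111 = 00111
  pos 4: 11110 XOR 10111 = 01001
  pos 5: 10010 XOR 10111 = 00101
  pos 7: 10101 XOR 10111 = 00010
Remainder = 1000 (nonzero — an error is detected).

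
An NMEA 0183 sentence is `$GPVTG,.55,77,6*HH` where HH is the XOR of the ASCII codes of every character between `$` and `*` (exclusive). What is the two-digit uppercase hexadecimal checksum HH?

XOR the ASCII codes of the payload characters:
  'G' = 0x47 → acc = 0x47
  'P' = 0x50 → acc = 0x17
  'V' = 0x56 → acc = 0x41
  'T' = 0x54 → acc = 0x15
  'G' = 0x47 → acc = 0x52
  ',' = 0x2C → acc = 0x7E
  '.' = 0x2E → acc = 0x50
  '5' = 0x35 → acc = 0x65
  '5' = 0x35 → acc = 0x50
  ',' = 0x2C → acc = 0x7C
  '7' = 0x37 → acc = 0x4B
  '7' = 0x37 → acc = 0x7C
  ',' = 0x2C → acc = 0x50
  '6' = 0x36 → acc = 0x66
Checksum = 0x66.

66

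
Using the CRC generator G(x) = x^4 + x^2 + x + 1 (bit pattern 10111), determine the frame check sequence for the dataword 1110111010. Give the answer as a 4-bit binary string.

Append 4 zeros: 11101110100000. Divide by 10111 (XOR where the leading bit is 1):
  pos 0: 11101 XOR 10111 = 01010
  pos 1: 10101 XOR 10111 = 00010
  pos 4: 10101 XOR 10111 = 00010
  pos 7: 10000 XOR 10111 = 00111
  pos 9: 11100 XOR 10111 = 01011
Remainder (last 4 bits) = 1011. This is the CRC / FCS.

1011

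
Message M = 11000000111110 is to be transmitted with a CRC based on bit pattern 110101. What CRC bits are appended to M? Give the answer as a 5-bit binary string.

Append 5 zeros: 1100000011111000000. Divide by 110101 (XOR where the leading bit is 1):
  pos 0: 110000 XOR 110101 = 000101
  pos 3: 101001 XOR 110101 = 011100
  pos 4: 111001 XOR 110101 = 001100
  pos 6: 110011 XOR 110101 = 000110
  pos 9: 110100 XOR 110101 = 000001
Remainder (last 5 bits) = 10000. This is the CRC / FCS.

10000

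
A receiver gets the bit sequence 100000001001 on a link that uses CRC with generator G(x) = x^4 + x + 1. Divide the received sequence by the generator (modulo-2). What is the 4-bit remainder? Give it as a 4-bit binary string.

0111

Modulo-2 division of 100000001001 by 10011:
  pos 0: 10000 XOR 10011 = 00011
  pos 3: 11000 XOR 10011 = 01011
  pos 4: 10111 XOR 10011 = 00100
  pos 6: 10000 XOR 10011 = 00011
Remainder = 0111 (nonzero — an error is detected).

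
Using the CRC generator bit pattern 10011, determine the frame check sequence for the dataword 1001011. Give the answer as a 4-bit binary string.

1001

Append 4 zeros: 10010110000. Divide by 10011 (XOR where the leading bit is 1):
  pos 0: 10010 XOR 10011 = 00001
  pos 4: 11100 XOR 10011 = 01111
  pos 5: 11110 XOR 10011 = 01101
  pos 6: 11010 XOR 10011 = 01001
Remainder (last 4 bits) = 1001. This is the CRC / FCS.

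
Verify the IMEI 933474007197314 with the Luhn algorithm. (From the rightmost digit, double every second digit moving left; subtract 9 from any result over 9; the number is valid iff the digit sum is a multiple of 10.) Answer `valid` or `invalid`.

invalid

From the right, keep odd positions and double even positions (subtract 9 from any doubled value over 9):
  doubled (positions 2,4,...): 2 5 2 0 8 8 6 → sum 31
  kept (positions 1,3,...): 4 3 9 7 0 7 3 9 → sum 42
Total = 73.
73 mod 10 = 3, so the number is invalid.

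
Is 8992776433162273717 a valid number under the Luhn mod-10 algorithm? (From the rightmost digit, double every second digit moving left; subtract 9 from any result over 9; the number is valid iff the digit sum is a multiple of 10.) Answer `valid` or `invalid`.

From the right, keep odd positions and double even positions (subtract 9 from any doubled value over 9):
  doubled (positions 2,4,...): 2 6 4 3 6 8 5 4 9 → sum 47
  kept (positions 1,3,...): 7 7 7 2 1 3 6 7 9 8 → sum 57
Total = 104.
104 mod 10 = 4, so the number is invalid.

invalid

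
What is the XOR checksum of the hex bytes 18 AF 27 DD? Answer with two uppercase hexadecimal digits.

XOR the bytes together:
  start with 0x18
  0x18 ⊕ 0xAF = 0xB7
  0xB7 ⊕ 0x27 = 0x90
  0x90 ⊕ 0xDD = 0x4D

4D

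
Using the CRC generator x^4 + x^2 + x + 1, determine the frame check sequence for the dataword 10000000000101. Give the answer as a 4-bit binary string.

0100

Append 4 zeros: 100000000001010000. Divide by 10111 (XOR where the leading bit is 1):
  pos 0: 10000 XOR 10111 = 00111
  pos 2: 11100 XOR 10111 = 01011
  pos 3: 10110 XOR 10111 = 00001
  pos 7: 10001 XOR 10111 = 00110
  pos 9: 11001 XOR 10111 = 01110
  pos 10: 11100 XOR 10111 = 01011
  pos 11: 10110 XOR 10111 = 00001
Remainder (last 4 bits) = 0100. This is the CRC / FCS.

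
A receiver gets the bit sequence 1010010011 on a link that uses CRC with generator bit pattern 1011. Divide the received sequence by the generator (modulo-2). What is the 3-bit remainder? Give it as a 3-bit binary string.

Modulo-2 division of 1010010011 by 1011:
  pos 0: 1010 XOR 1011 = 0001
  pos 3: 1010 XOR 1011 = 0001
  pos 6: 1011 XOR 1011 = 0000
Remainder = 000 (zero — the frame passes the CRC check).

000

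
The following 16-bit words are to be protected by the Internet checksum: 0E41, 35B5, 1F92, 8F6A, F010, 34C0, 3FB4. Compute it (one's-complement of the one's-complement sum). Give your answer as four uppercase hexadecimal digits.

A887

One's-complement addition (fold any carry out of bit 15 back into bit 0):
  0x0E41 + 0x35B5 = 0x043F6
  0x43F6 + 0x1F92 = 0x06388
  0x6388 + 0x8F6A = 0x0F2F2
  0xF2F2 + 0xF010 = 0x1E302 → wrap carry → 0xE303
  0xE303 + 0x34C0 = 0x117C3 → wrap carry → 0x17C4
  0x17C4 + 0x3FB4 = 0x05778
One's-complement sum = 0x5778.
Checksum = ~0x5778 & 0xFFFF = 0xA887.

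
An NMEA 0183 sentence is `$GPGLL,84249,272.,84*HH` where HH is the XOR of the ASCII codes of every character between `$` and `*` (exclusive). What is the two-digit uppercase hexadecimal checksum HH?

XOR the ASCII codes of the payload characters:
  'G' = 0x47 → acc = 0x47
  'P' = 0x50 → acc = 0x17
  'G' = 0x47 → acc = 0x50
  'L' = 0x4C → acc = 0x1C
  'L' = 0x4C → acc = 0x50
  ',' = 0x2C → acc = 0x7C
  '8' = 0x38 → acc = 0x44
  '4' = 0x34 → acc = 0x70
  '2' = 0x32 → acc = 0x42
  '4' = 0x34 → acc = 0x76
  '9' = 0x39 → acc = 0x4F
  ',' = 0x2C → acc = 0x63
  '2' = 0x32 → acc = 0x51
  '7' = 0x37 → acc = 0x66
  '2' = 0x32 → acc = 0x54
  '.' = 0x2E → acc = 0x7A
  ',' = 0x2C → acc = 0x56
  '8' = 0x38 → acc = 0x6E
  '4' = 0x34 → acc = 0x5A
Checksum = 0x5A.

5A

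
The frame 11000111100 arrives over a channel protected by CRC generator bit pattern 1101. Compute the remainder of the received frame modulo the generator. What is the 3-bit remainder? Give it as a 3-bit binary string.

Modulo-2 division of 11000111100 by 1101:
  pos 0: 1100 XOR 1101 = 0001
  pos 3: 1011 XOR 1101 = 0110
  pos 4: 1101 XOR 1101 = 0000
Remainder = 100 (nonzero — an error is detected).

100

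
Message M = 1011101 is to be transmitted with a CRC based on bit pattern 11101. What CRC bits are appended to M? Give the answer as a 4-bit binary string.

Append 4 zeros: 10111010000. Divide by 11101 (XOR where the leading bit is 1):
  pos 0: 10111 XOR 11101 = 01010
  pos 1: 10100 XOR 11101 = 01001
  pos 2: 10011 XOR 11101 = 01110
  pos 3: 11100 XOR 11101 = 00001
Remainder (last 4 bits) = 1000. This is the CRC / FCS.

1000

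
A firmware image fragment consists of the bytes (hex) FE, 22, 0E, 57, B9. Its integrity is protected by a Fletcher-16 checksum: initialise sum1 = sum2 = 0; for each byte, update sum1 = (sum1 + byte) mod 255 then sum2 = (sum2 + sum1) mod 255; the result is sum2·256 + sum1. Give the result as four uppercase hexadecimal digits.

1640

Running sums (mod 255):
  after byte 0 (FE): sum1=254, sum2=254
  after byte 1 (22): sum1=33, sum2=32
  after byte 2 (0E): sum1=47, sum2=79
  after byte 3 (57): sum1=134, sum2=213
  after byte 4 (B9): sum1=64, sum2=22
Checksum = sum2·256 + sum1 = 22·256 + 64 = 5696 = 0x1640.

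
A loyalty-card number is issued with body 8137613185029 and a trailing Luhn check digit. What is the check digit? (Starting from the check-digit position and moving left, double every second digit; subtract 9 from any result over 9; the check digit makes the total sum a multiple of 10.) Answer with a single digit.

Partial digits right→left: 9 2 0 5 8 1 3 1 6 7 3 1 8
Double every second digit counting from the check-digit position (so the 1st, 3rd, 5th, ... of the partial from the right).
  doubled (with −9 where >9): 9 0 7 6 3 6 7 → sum 38
  kept as-is: 2 5 1 1 7 1 → sum 17
Total = 38 + 17 = 55.
Check digit = (10 − (55 mod 10)) mod 10 = 5.

5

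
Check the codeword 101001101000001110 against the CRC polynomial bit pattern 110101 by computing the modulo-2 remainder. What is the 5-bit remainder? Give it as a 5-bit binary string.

00000

Modulo-2 division of 101001101000001110 by 110101:
  pos 0: 101001 XOR 110101 = 011100
  pos 1: 111001 XOR 110101 = 001100
  pos 3: 110001 XOR 110101 = 000100
  pos 6: 100000 XOR 110101 = 010101
  pos 7: 101010 XOR 110101 = 011111
  pos 8: 111110 XOR 110101 = 001011
  pos 10: 101111 XOR 110101 = 011010
  pos 11: 110101 XOR 110101 = 000000
Remainder = 00000 (zero — the frame passes the CRC check).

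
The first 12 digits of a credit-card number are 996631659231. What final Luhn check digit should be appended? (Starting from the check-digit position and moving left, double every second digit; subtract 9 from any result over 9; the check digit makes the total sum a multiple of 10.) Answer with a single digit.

Partial digits right→left: 1 3 2 9 5 6 1 3 6 6 9 9
Double every second digit counting from the check-digit position (so the 1st, 3rd, 5th, ... of the partial from the right).
  doubled (with −9 where >9): 2 4 1 2 3 9 → sum 21
  kept as-is: 3 9 6 3 6 9 → sum 36
Total = 21 + 36 = 57.
Check digit = (10 − (57 mod 10)) mod 10 = 3.

3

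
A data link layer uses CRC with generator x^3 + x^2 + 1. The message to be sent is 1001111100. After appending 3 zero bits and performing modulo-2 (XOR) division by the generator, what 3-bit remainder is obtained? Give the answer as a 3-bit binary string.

001

Append 3 zeros: 1001111100000. Divide by 1101 (XOR where the leading bit is 1):
  pos 0: 1001 XOR 1101 = 0100
  pos 1: 1001 XOR 1101 = 0100
  pos 2: 1001 XOR 1101 = 0100
  pos 3: 1001 XOR 1101 = 0100
  pos 4: 1001 XOR 1101 = 0100
  pos 5: 1000 XOR 1101 = 0101
  pos 6: 1010 XOR 1101 = 0111
  pos 7: 1110 XOR 1101 = 0011
  pos 9: 1100 XOR 1101 = 0001
Remainder (last 3 bits) = 001. This is the CRC / FCS.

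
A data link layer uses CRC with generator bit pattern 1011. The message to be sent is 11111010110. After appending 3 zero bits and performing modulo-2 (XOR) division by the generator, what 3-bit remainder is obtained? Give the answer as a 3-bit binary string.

Append 3 zeros: 11111010110000. Divide by 1011 (XOR where the leading bit is 1):
  pos 0: 1111 XOR 1011 = 0100
  pos 1: 1001 XOR 1011 = 0010
  pos 3: 1001 XOR 1011 = 0010
  pos 5: 1001 XOR 1011 = 0010
  pos 7: 1010 XOR 1011 = 0001
  pos 10: 1000 XOR 1011 = 0011
Remainder (last 3 bits) = 011. This is the CRC / FCS.

011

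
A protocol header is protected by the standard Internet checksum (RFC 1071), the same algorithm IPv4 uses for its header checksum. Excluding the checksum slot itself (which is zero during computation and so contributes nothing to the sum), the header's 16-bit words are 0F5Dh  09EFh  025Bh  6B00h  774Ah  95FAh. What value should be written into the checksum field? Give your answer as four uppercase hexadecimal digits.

One's-complement addition (fold any carry out of bit 15 back into bit 0):
  0x0F5D + 0x09EF = 0x0194C
  0x194C + 0x025B = 0x01BA7
  0x1BA7 + 0x6B00 = 0x086A7
  0x86A7 + 0x774A = 0x0FDF1
  0xFDF1 + 0x95FA = 0x193EB → wrap carry → 0x93EC
One's-complement sum = 0x93EC.
Checksum = ~0x93EC & 0xFFFF = 0x6C13.

6C13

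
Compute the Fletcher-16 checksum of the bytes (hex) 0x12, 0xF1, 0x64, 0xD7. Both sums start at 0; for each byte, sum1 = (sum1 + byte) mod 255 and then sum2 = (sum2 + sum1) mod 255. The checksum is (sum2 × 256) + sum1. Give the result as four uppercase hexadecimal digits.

Running sums (mod 255):
  after byte 0 (0x12): sum1=18, sum2=18
  after byte 1 (0xF1): sum1=4, sum2=22
  after byte 2 (0x64): sum1=104, sum2=126
  after byte 3 (0xD7): sum1=64, sum2=190
Checksum = sum2·256 + sum1 = 190·256 + 64 = 48704 = 0xBE40.

BE40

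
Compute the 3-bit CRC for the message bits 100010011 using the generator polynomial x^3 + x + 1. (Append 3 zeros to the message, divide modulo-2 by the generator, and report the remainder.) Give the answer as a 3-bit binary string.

Append 3 zeros: 100010011000. Divide by 1011 (XOR where the leading bit is 1):
  pos 0: 1000 XOR 1011 = 0011
  pos 2: 1110 XOR 1011 = 0101
  pos 3: 1010 XOR 1011 = 0001
  pos 6: 1110 XOR 1011 = 0101
  pos 7: 1010 XOR 1011 = 0001
Remainder (last 3 bits) = 010. This is the CRC / FCS.

010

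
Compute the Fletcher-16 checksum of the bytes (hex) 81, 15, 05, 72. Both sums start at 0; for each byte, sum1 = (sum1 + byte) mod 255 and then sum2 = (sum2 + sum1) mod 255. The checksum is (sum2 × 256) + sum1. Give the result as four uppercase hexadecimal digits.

C10E

Running sums (mod 255):
  after byte 0 (81): sum1=129, sum2=129
  after byte 1 (15): sum1=150, sum2=24
  after byte 2 (05): sum1=155, sum2=179
  after byte 3 (72): sum1=14, sum2=193
Checksum = sum2·256 + sum1 = 193·256 + 14 = 49422 = 0xC10E.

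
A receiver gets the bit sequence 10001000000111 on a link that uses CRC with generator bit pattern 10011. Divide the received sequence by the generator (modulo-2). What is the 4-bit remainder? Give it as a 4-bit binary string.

0000

Modulo-2 division of 10001000000111 by 10011:
  pos 0: 10001 XOR 10011 = 00010
  pos 3: 10000 XOR 10011 = 00011
  pos 6: 11000 XOR 10011 = 01011
  pos 7: 10111 XOR 10011 = 00100
  pos 9: 10011 XOR 10011 = 00000
Remainder = 0000 (zero — the frame passes the CRC check).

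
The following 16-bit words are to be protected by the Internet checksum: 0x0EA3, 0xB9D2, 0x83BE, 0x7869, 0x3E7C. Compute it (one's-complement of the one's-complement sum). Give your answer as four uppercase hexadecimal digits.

One's-complement addition (fold any carry out of bit 15 back into bit 0):
  0x0EA3 + 0xB9D2 = 0x0C875
  0xC875 + 0x83BE = 0x14C33 → wrap carry → 0x4C34
  0x4C34 + 0x7869 = 0x0C49D
  0xC49D + 0x3E7C = 0x10319 → wrap carry → 0x031A
One's-complement sum = 0x031A.
Checksum = ~0x031A & 0xFFFF = 0xFCE5.

FCE5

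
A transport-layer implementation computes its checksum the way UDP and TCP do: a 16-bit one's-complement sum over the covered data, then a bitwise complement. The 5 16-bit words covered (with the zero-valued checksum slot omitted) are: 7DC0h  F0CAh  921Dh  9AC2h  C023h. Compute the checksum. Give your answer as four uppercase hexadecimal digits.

A470

One's-complement addition (fold any carry out of bit 15 back into bit 0):
  0x7DC0 + 0xF0CA = 0x16E8A → wrap carry → 0x6E8B
  0x6E8B + 0x921D = 0x100A8 → wrap carry → 0x00A9
  0x00A9 + 0x9AC2 = 0x09B6B
  0x9B6B + 0xC023 = 0x15B8E → wrap carry → 0x5B8F
One's-complement sum = 0x5B8F.
Checksum = ~0x5B8F & 0xFFFF = 0xA470.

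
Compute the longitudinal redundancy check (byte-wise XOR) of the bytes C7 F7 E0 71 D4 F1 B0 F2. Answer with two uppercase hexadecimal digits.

C6

XOR the bytes together:
  start with 0xC7
  0xC7 ⊕ 0xF7 = 0x30
  0x30 ⊕ 0xE0 = 0xD0
  0xD0 ⊕ 0x71 = 0xA1
  0xA1 ⊕ 0xD4 = 0x75
  0x75 ⊕ 0xF1 = 0x84
  0x84 ⊕ 0xB0 = 0x34
  0x34 ⊕ 0xF2 = 0xC6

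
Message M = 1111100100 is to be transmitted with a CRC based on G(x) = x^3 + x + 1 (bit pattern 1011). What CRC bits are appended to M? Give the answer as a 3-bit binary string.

Append 3 zeros: 1111100100000. Divide by 1011 (XOR where the leading bit is 1):
  pos 0: 1111 XOR 1011 = 0100
  pos 1: 1001 XOR 1011 = 0010
  pos 3: 1000 XOR 1011 = 0011
  pos 5: 1110 XOR 1011 = 0101
  pos 6: 1010 XOR 1011 = 0001
  pos 9: 1000 XOR 1011 = 0011
Remainder (last 3 bits) = 011. This is the CRC / FCS.

011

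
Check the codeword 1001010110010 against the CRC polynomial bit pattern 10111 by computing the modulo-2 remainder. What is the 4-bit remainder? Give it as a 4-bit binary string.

Modulo-2 division of 1001010110010 by 10111:
  pos 0: 10010 XOR 10111 = 00101
  pos 2: 10110 XOR 10111 = 00001
  pos 6: 11100 XOR 10111 = 01011
  pos 7: 10111 XOR 10111 = 00000
Remainder = 0000 (zero — the frame passes the CRC check).

0000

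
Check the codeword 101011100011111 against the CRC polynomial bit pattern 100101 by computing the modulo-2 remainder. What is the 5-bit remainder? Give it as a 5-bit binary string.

01010

Modulo-2 division of 101011100011111 by 100101:
  pos 0: 101011 XOR 100101 = 001110
  pos 2: 111010 XOR 100101 = 011111
  pos 3: 111110 XOR 100101 = 011011
  pos 4: 110110 XOR 100101 = 010011
  pos 5: 100111 XOR 100101 = 000010
  pos 9: 101111 XOR 100101 = 001010
Remainder = 01010 (nonzero — an error is detected).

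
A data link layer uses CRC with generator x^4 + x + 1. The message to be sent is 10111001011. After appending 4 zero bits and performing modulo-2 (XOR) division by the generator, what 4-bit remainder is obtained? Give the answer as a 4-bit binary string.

0001

Append 4 zeros: 101110010110000. Divide by 10011 (XOR where the leading bit is 1):
  pos 0: 10111 XOR 10011 = 00100
  pos 2: 10000 XOR 10011 = 00011
  pos 5: 11101 XOR 10011 = 01110
  pos 6: 11101 XOR 10011 = 01110
  pos 7: 11100 XOR 10011 = 01111
  pos 8: 11110 XOR 10011 = 01101
  pos 9: 11010 XOR 10011 = 01001
  pos 10: 10010 XOR 10011 = 00001
Remainder (last 4 bits) = 0001. This is the CRC / FCS.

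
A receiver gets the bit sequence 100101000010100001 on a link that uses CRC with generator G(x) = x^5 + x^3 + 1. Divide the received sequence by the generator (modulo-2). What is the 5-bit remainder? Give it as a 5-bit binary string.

Modulo-2 division of 100101000010100001 by 101001:
  pos 0: 100101 XOR 101001 = 001100
  pos 2: 110000 XOR 101001 = 011001
  pos 3: 110010 XOR 101001 = 011011
  pos 4: 110110 XOR 101001 = 011111
  pos 5: 111111 XOR 101001 = 010110
  pos 6: 101100 XOR 101001 = 000101
  pos 9: 101100 XOR 101001 = 000101
  pos 12: 101001 XOR 101001 = 000000
Remainder = 00000 (zero — the frame passes the CRC check).

00000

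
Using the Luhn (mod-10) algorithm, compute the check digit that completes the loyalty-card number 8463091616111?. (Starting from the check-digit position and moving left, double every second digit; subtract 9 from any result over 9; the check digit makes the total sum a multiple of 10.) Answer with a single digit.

3

Partial digits right→left: 1 1 1 6 1 6 1 9 0 3 6 4 8
Double every second digit counting from the check-digit position (so the 1st, 3rd, 5th, ... of the partial from the right).
  doubled (with −9 where >9): 2 2 2 2 0 3 7 → sum 18
  kept as-is: 1 6 6 9 3 4 → sum 29
Total = 18 + 29 = 47.
Check digit = (10 − (47 mod 10)) mod 10 = 3.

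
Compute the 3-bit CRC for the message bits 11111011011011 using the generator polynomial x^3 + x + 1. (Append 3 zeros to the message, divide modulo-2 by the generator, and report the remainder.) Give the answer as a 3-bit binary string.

011

Append 3 zeros: 11111011011011000. Divide by 1011 (XOR where the leading bit is 1):
  pos 0: 1111 XOR 1011 = 0100
  pos 1: 1001 XOR 1011 = 0010
  pos 3: 1001 XOR 1011 = 0010
  pos 5: 1010 XOR 1011 = 0001
  pos 8: 1110 XOR 1011 = 0101
  pos 9: 1011 XOR 1011 = 0000
  pos 13: 1000 XOR 1011 = 0011
Remainder (last 3 bits) = 011. This is the CRC / FCS.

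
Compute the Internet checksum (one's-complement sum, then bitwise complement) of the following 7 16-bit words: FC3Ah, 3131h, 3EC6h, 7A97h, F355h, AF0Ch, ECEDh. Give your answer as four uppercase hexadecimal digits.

89E5

One's-complement addition (fold any carry out of bit 15 back into bit 0):
  0xFC3A + 0x3131 = 0x12D6B → wrap carry → 0x2D6C
  0x2D6C + 0x3EC6 = 0x06C32
  0x6C32 + 0x7A97 = 0x0E6C9
  0xE6C9 + 0xF355 = 0x1DA1E → wrap carry → 0xDA1F
  0xDA1F + 0xAF0C = 0x1892B → wrap carry → 0x892C
  0x892C + 0xECED = 0x17619 → wrap carry → 0x761A
One's-complement sum = 0x761A.
Checksum = ~0x761A & 0xFFFF = 0x89E5.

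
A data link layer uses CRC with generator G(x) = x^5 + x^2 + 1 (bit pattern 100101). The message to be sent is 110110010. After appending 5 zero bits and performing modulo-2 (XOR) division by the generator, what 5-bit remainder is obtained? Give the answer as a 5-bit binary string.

Append 5 zeros: 11011001000000. Divide by 100101 (XOR where the leading bit is 1):
  pos 0: 110110 XOR 100101 = 010011
  pos 1: 100110 XOR 100101 = 000011
  pos 5: 111000 XOR 100101 = 011101
  pos 6: 111010 XOR 100101 = 011111
  pos 7: 111110 XOR 100101 = 011011
  pos 8: 110110 XOR 100101 = 010011
Remainder (last 5 bits) = 10011. This is the CRC / FCS.

10011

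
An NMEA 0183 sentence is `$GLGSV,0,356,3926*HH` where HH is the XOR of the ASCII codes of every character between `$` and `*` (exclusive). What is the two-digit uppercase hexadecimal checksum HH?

6B

XOR the ASCII codes of the payload characters:
  'G' = 0x47 → acc = 0x47
  'L' = 0x4C → acc = 0x0B
  'G' = 0x47 → acc = 0x4C
  'S' = 0x53 → acc = 0x1F
  'V' = 0x56 → acc = 0x49
  ',' = 0x2C → acc = 0x65
  '0' = 0x30 → acc = 0x55
  ',' = 0x2C → acc = 0x79
  '3' = 0x33 → acc = 0x4A
  '5' = 0x35 → acc = 0x7F
  '6' = 0x36 → acc = 0x49
  ',' = 0x2C → acc = 0x65
  '3' = 0x33 → acc = 0x56
  '9' = 0x39 → acc = 0x6F
  '2' = 0x32 → acc = 0x5D
  '6' = 0x36 → acc = 0x6B
Checksum = 0x6B.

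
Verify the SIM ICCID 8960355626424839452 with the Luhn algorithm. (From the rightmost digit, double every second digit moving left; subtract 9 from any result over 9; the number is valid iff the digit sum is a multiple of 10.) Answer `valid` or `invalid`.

From the right, keep odd positions and double even positions (subtract 9 from any doubled value over 9):
  doubled (positions 2,4,...): 1 9 7 4 3 3 1 0 9 → sum 37
  kept (positions 1,3,...): 2 4 3 4 4 2 5 3 6 8 → sum 41
Total = 78.
78 mod 10 = 8, so the number is invalid.

invalid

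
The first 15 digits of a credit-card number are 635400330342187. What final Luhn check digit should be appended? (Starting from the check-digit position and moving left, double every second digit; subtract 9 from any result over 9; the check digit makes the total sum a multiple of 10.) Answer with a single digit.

2

Partial digits right→left: 7 8 1 2 4 3 0 3 3 0 0 4 5 3 6
Double every second digit counting from the check-digit position (so the 1st, 3rd, 5th, ... of the partial from the right).
  doubled (with −9 where >9): 5 2 8 0 6 0 1 3 → sum 25
  kept as-is: 8 2 3 3 0 4 3 → sum 23
Total = 25 + 23 = 48.
Check digit = (10 − (48 mod 10)) mod 10 = 2.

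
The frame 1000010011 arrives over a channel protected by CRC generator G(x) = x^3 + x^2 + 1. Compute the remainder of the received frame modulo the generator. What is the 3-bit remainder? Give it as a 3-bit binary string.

000

Modulo-2 division of 1000010011 by 1101:
  pos 0: 1000 XOR 1101 = 0101
  pos 1: 1010 XOR 1101 = 0111
  pos 2: 1111 XOR 1101 = 0010
  pos 4: 1000 XOR 1101 = 0101
  pos 5: 1011 XOR 1101 = 0110
  pos 6: 1101 XOR 1101 = 0000
Remainder = 000 (zero — the frame passes the CRC check).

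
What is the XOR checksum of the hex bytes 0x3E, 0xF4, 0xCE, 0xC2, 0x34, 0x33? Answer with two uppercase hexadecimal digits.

C1

XOR the bytes together:
  start with 0x3E
  0x3E ⊕ 0xF4 = 0xCA
  0xCA ⊕ 0xCE = 0x04
  0x04 ⊕ 0xC2 = 0xC6
  0xC6 ⊕ 0x34 = 0xF2
  0xF2 ⊕ 0x33 = 0xC1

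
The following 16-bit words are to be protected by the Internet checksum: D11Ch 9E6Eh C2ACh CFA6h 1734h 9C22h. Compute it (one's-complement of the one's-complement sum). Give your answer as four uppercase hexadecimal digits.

4ACA

One's-complement addition (fold any carry out of bit 15 back into bit 0):
  0xD11C + 0x9E6E = 0x16F8A → wrap carry → 0x6F8B
  0x6F8B + 0xC2AC = 0x13237 → wrap carry → 0x3238
  0x3238 + 0xCFA6 = 0x101DE → wrap carry → 0x01DF
  0x01DF + 0x1734 = 0x01913
  0x1913 + 0x9C22 = 0x0B535
One's-complement sum = 0xB535.
Checksum = ~0xB535 & 0xFFFF = 0x4ACA.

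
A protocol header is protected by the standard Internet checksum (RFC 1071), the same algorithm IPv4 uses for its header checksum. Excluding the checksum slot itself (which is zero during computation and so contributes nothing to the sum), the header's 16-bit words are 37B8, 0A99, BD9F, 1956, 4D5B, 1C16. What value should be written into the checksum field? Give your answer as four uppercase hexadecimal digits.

7D47

One's-complement addition (fold any carry out of bit 15 back into bit 0):
  0x37B8 + 0x0A99 = 0x04251
  0x4251 + 0xBD9F = 0x0FFF0
  0xFFF0 + 0x1956 = 0x11946 → wrap carry → 0x1947
  0x1947 + 0x4D5B = 0x066A2
  0x66A2 + 0x1C16 = 0x082B8
One's-complement sum = 0x82B8.
Checksum = ~0x82B8 & 0xFFFF = 0x7D47.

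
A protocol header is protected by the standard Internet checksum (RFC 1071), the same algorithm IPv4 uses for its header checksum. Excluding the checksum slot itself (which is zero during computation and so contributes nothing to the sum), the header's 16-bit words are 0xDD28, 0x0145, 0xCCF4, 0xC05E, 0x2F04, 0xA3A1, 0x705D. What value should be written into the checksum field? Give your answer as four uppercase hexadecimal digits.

One's-complement addition (fold any carry out of bit 15 back into bit 0):
  0xDD28 + 0x0145 = 0x0DE6D
  0xDE6D + 0xCCF4 = 0x1AB61 → wrap carry → 0xAB62
  0xAB62 + 0xC05E = 0x16BC0 → wrap carry → 0x6BC1
  0x6BC1 + 0x2F04 = 0x09AC5
  0x9AC5 + 0xA3A1 = 0x13E66 → wrap carry → 0x3E67
  0x3E67 + 0x705D = 0x0AEC4
One's-complement sum = 0xAEC4.
Checksum = ~0xAEC4 & 0xFFFF = 0x513B.

513B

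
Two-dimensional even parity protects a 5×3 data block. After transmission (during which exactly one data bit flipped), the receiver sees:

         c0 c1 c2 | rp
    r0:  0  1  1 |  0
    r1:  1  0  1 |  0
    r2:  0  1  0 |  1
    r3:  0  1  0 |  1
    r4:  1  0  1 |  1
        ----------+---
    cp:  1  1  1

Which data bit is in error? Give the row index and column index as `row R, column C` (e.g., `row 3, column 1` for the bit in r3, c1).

row 4, column 0

Recompute each row's even parity and compare to rp:
  r0: data parity 0, sent rp 0 → ok
  r1: data parity 0, sent rp 0 → ok
  r2: data parity 1, sent rp 1 → ok
  r3: data parity 1, sent rp 1 → ok
  r4: data parity 0, sent rp 1 → mismatch
Recompute each column's even parity and compare to cp:
  c0: data parity 0, sent cp 1 → mismatch
  c1: data parity 1, sent cp 1 → ok
  c2: data parity 1, sent cp 1 → ok
Exactly one row (r4) and one column (c0) fail → the flipped bit is at their intersection.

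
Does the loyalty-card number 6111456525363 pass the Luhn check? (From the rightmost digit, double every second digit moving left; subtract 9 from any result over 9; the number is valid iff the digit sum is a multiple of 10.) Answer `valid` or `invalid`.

invalid

From the right, keep odd positions and double even positions (subtract 9 from any doubled value over 9):
  doubled (positions 2,4,...): 3 1 1 1 2 2 → sum 10
  kept (positions 1,3,...): 3 3 2 6 4 1 6 → sum 25
Total = 35.
35 mod 10 = 5, so the number is invalid.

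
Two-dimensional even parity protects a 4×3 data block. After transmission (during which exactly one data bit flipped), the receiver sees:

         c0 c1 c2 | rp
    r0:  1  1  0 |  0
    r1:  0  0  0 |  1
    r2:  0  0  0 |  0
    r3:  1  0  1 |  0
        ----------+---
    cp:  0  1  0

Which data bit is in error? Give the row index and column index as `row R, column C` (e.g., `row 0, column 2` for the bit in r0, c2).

row 1, column 2

Recompute each row's even parity and compare to rp:
  r0: data parity 0, sent rp 0 → ok
  r1: data parity 0, sent rp 1 → mismatch
  r2: data parity 0, sent rp 0 → ok
  r3: data parity 0, sent rp 0 → ok
Recompute each column's even parity and compare to cp:
  c0: data parity 0, sent cp 0 → ok
  c1: data parity 1, sent cp 1 → ok
  c2: data parity 1, sent cp 0 → mismatch
Exactly one row (r1) and one column (c2) fail → the flipped bit is at their intersection.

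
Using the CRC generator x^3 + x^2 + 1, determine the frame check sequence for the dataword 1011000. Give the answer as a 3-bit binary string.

011

Append 3 zeros: 1011000000. Divide by 1101 (XOR where the leading bit is 1):
  pos 0: 1011 XOR 1101 = 0110
  pos 1: 1100 XOR 1101 = 0001
  pos 4: 1000 XOR 1101 = 0101
  pos 5: 1010 XOR 1101 = 0111
  pos 6: 1110 XOR 1101 = 0011
Remainder (last 3 bits) = 011. This is the CRC / FCS.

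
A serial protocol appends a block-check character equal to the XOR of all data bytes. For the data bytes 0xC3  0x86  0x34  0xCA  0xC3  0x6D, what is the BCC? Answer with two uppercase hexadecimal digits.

XOR the bytes together:
  start with 0xC3
  0xC3 ⊕ 0x86 = 0x45
  0x45 ⊕ 0x34 = 0x71
  0x71 ⊕ 0xCA = 0xBB
  0xBB ⊕ 0xC3 = 0x78
  0x78 ⊕ 0x6D = 0x15

15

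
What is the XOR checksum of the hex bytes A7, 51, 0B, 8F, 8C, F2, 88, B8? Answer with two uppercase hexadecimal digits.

3C

XOR the bytes together:
  start with 0xA7
  0xA7 ⊕ 0x51 = 0xF6
  0xF6 ⊕ 0x0B = 0xFD
  0xFD ⊕ 0x8F = 0x72
  0x72 ⊕ 0x8C = 0xFE
  0xFE ⊕ 0xF2 = 0x0C
  0x0C ⊕ 0x88 = 0x84
  0x84 ⊕ 0xB8 = 0x3C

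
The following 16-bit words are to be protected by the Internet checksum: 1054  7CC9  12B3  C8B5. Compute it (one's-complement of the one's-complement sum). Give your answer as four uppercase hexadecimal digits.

One's-complement addition (fold any carry out of bit 15 back into bit 0):
  0x1054 + 0x7CC9 = 0x08D1D
  0x8D1D + 0x12B3 = 0x09FD0
  0x9FD0 + 0xC8B5 = 0x16885 → wrap carry → 0x6886
One's-complement sum = 0x6886.
Checksum = ~0x6886 & 0xFFFF = 0x9779.

9779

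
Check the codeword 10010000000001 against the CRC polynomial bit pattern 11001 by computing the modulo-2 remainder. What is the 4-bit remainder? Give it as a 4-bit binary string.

Modulo-2 division of 10010000000001 by 11001:
  pos 0: 10010 XOR 11001 = 01011
  pos 1: 10110 XOR 11001 = 01111
  pos 2: 11110 XOR 11001 = 00111
  pos 4: 11100 XOR 11001 = 00101
  pos 6: 10100 XOR 11001 = 01101
  pos 7: 11010 XOR 11001 = 00011
Remainder = 1101 (nonzero — an error is detected).

1101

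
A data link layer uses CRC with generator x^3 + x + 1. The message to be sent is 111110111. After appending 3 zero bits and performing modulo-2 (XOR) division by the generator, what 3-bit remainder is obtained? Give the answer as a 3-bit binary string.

Append 3 zeros: 111110111000. Divide by 1011 (XOR where the leading bit is 1):
  pos 0: 1111 XOR 1011 = 0100
  pos 1: 1001 XOR 1011 = 0010
  pos 3: 1001 XOR 1011 = 0010
  pos 5: 1011 XOR 1011 = 0000
Remainder (last 3 bits) = 000. This is the CRC / FCS.

000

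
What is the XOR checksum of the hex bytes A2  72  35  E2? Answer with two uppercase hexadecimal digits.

XOR the bytes together:
  start with 0xA2
  0xA2 ⊕ 0x72 = 0xD0
  0xD0 ⊕ 0x35 = 0xE5
  0xE5 ⊕ 0xE2 = 0x07

07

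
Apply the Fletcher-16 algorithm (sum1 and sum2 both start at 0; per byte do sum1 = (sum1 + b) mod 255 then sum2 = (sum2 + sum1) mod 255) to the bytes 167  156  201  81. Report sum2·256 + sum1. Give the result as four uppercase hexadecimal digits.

595F

Running sums (mod 255):
  after byte 0 (167): sum1=167, sum2=167
  after byte 1 (156): sum1=68, sum2=235
  after byte 2 (201): sum1=14, sum2=249
  after byte 3 (81): sum1=95, sum2=89
Checksum = sum2·256 + sum1 = 89·256 + 95 = 22879 = 0x595F.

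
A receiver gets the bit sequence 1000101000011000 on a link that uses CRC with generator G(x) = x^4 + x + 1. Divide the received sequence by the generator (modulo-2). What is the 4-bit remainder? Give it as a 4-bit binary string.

1110

Modulo-2 division of 1000101000011000 by 10011:
  pos 0: 10001 XOR 10011 = 00010
  pos 3: 10010 XOR 10011 = 00001
  pos 7: 10001 XOR 10011 = 00010
  pos 10: 10100 XOR 10011 = 00111
Remainder = 1110 (nonzero — an error is detected).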